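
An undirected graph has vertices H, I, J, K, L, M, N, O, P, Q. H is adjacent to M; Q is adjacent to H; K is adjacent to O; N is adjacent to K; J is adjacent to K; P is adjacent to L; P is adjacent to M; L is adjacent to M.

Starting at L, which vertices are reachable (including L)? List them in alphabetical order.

Start at L.
Its neighbours: M, P.
Then their neighbours: H.
Then next layer: Q.
Nothing further is reachable.

H, L, M, P, Q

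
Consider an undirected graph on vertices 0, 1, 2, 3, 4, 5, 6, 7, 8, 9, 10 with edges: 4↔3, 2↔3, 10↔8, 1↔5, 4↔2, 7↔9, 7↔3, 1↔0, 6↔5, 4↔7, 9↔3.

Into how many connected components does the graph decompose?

3

From 0: component {0, 1, 5, 6}.
From 2: component {2, 3, 4, 7, 9}.
From 8: component {8, 10}.
That's 3 components.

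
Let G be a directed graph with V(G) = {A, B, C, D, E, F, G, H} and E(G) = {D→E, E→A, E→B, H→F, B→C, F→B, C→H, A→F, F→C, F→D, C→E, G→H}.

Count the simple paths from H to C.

3

H→F→B→C
H→F→C
H→F→D→E→B→C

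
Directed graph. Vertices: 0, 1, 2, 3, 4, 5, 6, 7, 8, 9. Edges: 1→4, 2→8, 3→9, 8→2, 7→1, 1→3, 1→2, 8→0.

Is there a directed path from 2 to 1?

No

Explore from 2.
Distance 1: reach 8.
Distance 2: reach 0.
The search from 2 is exhausted; no directed path reaches 1.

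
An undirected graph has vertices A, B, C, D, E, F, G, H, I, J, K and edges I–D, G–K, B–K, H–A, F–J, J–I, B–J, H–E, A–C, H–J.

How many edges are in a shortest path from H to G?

4

Distance 0: H.
Distance 1: A, E, J.
Distance 2: B, C, F, I.
Distance 3: D, K.
Distance 4: G — contains G.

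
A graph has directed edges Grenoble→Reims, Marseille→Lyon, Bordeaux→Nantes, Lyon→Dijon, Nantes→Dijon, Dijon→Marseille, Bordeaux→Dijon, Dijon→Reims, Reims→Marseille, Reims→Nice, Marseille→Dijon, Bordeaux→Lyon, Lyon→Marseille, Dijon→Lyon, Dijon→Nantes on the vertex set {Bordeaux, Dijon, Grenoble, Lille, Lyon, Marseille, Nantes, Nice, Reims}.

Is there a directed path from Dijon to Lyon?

Yes

Explore from Dijon.
Distance 1: reach Lyon, Marseille, Nantes, Reims.
Found Lyon.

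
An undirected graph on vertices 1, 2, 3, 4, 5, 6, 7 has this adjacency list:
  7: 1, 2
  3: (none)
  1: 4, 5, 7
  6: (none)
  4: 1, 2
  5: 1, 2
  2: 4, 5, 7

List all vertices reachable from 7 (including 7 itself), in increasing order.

Start at 7.
Its neighbours: 1, 2.
Then their neighbours: 4, 5.
Nothing further is reachable.

1, 2, 4, 5, 7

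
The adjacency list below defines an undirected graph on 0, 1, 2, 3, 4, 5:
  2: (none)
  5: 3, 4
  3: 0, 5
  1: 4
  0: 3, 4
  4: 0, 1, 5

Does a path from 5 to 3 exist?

Explore from 5.
Distance 1: reach 3, 4.
Found 3.

Yes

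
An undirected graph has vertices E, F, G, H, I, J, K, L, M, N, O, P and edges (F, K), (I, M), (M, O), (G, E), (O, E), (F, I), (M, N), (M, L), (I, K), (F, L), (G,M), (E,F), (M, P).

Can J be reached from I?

No

Explore from I.
Distance 1: reach F, K, M.
Distance 2: reach E, G, L, N, O, P.
The search is exhausted without reaching J; it lies in a different component.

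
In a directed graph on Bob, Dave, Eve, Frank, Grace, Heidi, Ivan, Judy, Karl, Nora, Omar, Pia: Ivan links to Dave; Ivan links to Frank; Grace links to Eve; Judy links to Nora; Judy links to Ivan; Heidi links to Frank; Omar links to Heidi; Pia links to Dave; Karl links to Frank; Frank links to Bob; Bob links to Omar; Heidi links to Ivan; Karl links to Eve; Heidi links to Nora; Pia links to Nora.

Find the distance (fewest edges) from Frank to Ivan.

Distance 0: Frank.
Distance 1: Bob.
Distance 2: Omar.
Distance 3: Heidi.
Distance 4: Ivan, Nora — contains Ivan.

4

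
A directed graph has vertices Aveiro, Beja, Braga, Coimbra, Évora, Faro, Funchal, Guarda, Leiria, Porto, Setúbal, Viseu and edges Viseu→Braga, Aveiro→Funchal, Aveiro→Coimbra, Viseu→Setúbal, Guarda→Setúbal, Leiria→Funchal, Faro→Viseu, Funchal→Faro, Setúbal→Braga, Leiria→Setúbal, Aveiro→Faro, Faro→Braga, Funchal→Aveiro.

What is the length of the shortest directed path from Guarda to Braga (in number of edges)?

Distance 0: Guarda.
Distance 1: Setúbal.
Distance 2: Braga — contains Braga.

2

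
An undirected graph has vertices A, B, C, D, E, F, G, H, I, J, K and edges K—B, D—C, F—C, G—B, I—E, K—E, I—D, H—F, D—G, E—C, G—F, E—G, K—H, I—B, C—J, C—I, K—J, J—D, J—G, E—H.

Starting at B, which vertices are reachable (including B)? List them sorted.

B, C, D, E, F, G, H, I, J, K

Start at B.
Its neighbours: G, I, K.
Then their neighbours: C, D, E, F, H, J.
Nothing further is reachable.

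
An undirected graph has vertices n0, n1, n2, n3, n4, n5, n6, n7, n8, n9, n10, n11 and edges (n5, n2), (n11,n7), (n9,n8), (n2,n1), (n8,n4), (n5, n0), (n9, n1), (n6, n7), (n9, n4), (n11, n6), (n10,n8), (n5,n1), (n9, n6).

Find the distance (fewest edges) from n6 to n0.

4

Distance 0: n6.
Distance 1: n7, n9, n11.
Distance 2: n1, n4, n8.
Distance 3: n2, n5, n10.
Distance 4: n0 — contains n0.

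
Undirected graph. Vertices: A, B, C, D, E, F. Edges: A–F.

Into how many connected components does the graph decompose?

5

From A: component {A, F}.
From B: component {B}.
From C: component {C}.
From D: component {D}.
From E: component {E}.
That's 5 components.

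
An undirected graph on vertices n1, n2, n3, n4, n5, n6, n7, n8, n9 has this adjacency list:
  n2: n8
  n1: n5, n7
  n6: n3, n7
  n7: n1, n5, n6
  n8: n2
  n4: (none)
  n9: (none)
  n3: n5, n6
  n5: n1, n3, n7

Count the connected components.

From n1: component {n1, n3, n5, n6, n7}.
From n2: component {n2, n8}.
From n4: component {n4}.
From n9: component {n9}.
That's 4 components.

4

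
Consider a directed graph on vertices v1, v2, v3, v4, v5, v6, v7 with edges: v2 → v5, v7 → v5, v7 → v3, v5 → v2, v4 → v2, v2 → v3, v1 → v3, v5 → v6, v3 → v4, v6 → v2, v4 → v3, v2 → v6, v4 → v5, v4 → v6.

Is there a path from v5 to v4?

Yes

Explore from v5.
Distance 1: reach v2, v6.
Distance 2: reach v3.
Distance 3: reach v4.
Found v4.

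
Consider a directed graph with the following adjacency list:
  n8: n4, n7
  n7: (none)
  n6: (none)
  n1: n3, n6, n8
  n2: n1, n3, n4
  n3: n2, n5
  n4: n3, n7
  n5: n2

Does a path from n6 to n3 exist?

No

n6 has no outgoing edges, so nothing is reachable from it.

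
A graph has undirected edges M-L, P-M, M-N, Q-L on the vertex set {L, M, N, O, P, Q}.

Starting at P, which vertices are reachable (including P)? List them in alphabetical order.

L, M, N, P, Q

Start at P.
Its neighbours: M.
Then their neighbours: L, N.
Then next layer: Q.
Nothing further is reachable.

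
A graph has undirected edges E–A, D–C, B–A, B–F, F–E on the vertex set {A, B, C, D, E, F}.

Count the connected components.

From A: component {A, B, E, F}.
From C: component {C, D}.
That's 2 components.

2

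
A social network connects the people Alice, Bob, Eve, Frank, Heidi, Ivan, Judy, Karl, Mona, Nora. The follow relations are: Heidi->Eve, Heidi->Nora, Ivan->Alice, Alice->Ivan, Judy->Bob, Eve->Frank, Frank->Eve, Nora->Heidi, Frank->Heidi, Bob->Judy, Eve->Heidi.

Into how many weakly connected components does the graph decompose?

From Alice: component {Alice, Ivan}.
From Bob: component {Bob, Judy}.
From Eve: component {Eve, Frank, Heidi, Nora}.
From Karl: component {Karl}.
From Mona: component {Mona}.
That's 5 components.

5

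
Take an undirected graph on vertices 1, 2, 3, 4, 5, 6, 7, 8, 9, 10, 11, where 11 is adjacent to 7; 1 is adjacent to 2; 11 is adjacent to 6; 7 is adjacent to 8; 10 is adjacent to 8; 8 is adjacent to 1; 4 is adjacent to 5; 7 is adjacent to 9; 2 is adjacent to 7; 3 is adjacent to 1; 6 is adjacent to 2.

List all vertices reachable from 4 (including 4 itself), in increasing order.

4, 5

Start at 4.
Its neighbours: 5.
Nothing further is reachable.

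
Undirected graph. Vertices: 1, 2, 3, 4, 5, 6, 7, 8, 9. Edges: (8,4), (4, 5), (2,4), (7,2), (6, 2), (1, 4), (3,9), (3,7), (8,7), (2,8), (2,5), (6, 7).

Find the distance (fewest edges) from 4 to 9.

4

Distance 0: 4.
Distance 1: 1, 2, 5, 8.
Distance 2: 6, 7.
Distance 3: 3.
Distance 4: 9 — contains 9.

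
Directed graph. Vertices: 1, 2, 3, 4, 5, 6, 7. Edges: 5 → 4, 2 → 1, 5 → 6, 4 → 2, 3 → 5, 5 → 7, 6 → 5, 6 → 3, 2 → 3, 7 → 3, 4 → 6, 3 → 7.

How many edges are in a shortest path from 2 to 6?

3

Distance 0: 2.
Distance 1: 1, 3.
Distance 2: 5, 7.
Distance 3: 4, 6 — contains 6.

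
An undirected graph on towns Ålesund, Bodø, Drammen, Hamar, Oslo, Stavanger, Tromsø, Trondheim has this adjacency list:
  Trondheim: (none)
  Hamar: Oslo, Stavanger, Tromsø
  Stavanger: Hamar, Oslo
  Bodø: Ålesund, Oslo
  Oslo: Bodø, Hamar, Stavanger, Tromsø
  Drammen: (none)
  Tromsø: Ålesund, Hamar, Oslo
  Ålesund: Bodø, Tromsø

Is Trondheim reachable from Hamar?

Explore from Hamar.
Distance 1: reach Oslo, Stavanger, Tromsø.
Distance 2: reach Ålesund, Bodø.
The search is exhausted without reaching Trondheim; it lies in a different component.

No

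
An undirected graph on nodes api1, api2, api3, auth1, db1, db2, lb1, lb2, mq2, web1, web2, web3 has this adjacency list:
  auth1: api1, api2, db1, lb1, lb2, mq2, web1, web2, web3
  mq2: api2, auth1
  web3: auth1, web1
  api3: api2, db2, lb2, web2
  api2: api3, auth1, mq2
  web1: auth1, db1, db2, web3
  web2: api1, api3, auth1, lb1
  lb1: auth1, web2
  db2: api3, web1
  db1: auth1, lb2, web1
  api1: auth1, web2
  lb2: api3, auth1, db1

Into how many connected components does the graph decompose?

From api1: component {api1, api2, api3, auth1, db1, db2, lb1, lb2, mq2, web1, web2, web3}.
That's 1 component.

1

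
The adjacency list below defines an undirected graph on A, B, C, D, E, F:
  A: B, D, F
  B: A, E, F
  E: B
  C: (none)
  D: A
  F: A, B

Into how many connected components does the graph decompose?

From A: component {A, B, D, E, F}.
From C: component {C}.
That's 2 components.

2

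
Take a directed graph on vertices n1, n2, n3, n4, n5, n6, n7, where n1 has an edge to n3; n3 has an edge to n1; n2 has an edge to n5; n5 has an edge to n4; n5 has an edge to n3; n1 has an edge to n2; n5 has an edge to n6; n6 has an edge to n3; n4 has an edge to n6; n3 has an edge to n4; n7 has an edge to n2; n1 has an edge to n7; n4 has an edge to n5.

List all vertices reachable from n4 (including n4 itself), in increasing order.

Start at n4.
Its neighbours: n5, n6.
Then their neighbours: n3.
Then next layer: n1.
Then next layer: n2, n7.
Every vertex is now reached.

n1, n2, n3, n4, n5, n6, n7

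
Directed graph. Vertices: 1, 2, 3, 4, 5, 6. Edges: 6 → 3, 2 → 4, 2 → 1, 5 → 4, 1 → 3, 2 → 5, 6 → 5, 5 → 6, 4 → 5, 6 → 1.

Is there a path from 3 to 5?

No

3 has no outgoing edges, so nothing is reachable from it.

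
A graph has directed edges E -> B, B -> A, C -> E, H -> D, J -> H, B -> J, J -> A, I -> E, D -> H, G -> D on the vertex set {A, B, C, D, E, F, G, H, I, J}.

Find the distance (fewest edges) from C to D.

5

Distance 0: C.
Distance 1: E.
Distance 2: B.
Distance 3: A, J.
Distance 4: H.
Distance 5: D — contains D.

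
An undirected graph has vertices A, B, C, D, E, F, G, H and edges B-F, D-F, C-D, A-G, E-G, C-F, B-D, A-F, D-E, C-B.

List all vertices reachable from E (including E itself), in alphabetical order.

Start at E.
Its neighbours: D, G.
Then their neighbours: A, B, C, F.
Nothing further is reachable.

A, B, C, D, E, F, G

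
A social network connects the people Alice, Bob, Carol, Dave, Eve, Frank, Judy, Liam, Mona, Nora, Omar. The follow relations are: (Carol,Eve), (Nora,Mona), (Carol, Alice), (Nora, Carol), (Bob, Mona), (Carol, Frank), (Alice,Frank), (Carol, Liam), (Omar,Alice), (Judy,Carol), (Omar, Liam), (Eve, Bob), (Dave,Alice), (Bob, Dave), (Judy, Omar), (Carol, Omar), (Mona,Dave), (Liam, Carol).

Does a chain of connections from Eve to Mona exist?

Explore from Eve.
Distance 1: reach Bob.
Distance 2: reach Dave, Mona.
Found Mona.

Yes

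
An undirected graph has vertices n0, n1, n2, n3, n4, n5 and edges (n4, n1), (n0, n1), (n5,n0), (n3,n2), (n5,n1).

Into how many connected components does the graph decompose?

From n0: component {n0, n1, n4, n5}.
From n2: component {n2, n3}.
That's 2 components.

2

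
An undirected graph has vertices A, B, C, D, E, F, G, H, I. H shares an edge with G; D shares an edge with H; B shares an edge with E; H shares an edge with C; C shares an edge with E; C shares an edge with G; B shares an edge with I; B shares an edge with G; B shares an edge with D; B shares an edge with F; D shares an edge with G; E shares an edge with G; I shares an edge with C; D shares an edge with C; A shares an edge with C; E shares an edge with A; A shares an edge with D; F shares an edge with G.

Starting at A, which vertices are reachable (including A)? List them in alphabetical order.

A, B, C, D, E, F, G, H, I

Start at A.
Its neighbours: C, D, E.
Then their neighbours: B, G, H, I.
Then next layer: F.
Every vertex is now reached.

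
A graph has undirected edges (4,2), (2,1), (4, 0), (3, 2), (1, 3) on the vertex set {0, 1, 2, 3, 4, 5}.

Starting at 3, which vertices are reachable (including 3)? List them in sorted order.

0, 1, 2, 3, 4

Start at 3.
Its neighbours: 1, 2.
Then their neighbours: 4.
Then next layer: 0.
Nothing further is reachable.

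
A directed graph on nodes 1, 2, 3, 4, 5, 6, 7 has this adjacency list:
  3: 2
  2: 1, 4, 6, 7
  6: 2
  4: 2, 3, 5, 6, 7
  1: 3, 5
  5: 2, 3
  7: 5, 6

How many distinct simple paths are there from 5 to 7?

4

5→2→4→7
5→2→7
5→3→2→4→7
5→3→2→7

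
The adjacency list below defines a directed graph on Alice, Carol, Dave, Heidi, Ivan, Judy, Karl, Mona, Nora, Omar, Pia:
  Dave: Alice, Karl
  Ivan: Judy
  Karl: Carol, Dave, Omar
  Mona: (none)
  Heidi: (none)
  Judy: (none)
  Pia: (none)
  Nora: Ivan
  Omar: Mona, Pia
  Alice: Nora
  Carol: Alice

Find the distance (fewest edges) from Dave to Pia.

3

Distance 0: Dave.
Distance 1: Alice, Karl.
Distance 2: Carol, Nora, Omar.
Distance 3: Ivan, Mona, Pia — contains Pia.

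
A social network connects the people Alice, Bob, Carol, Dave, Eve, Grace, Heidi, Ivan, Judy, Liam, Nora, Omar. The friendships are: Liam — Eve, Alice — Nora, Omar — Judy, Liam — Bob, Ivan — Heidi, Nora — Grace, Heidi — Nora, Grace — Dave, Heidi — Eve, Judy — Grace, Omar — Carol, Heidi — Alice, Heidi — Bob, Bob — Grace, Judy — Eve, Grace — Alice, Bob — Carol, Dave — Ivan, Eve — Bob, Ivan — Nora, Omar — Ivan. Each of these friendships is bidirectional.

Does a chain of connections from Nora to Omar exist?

Explore from Nora.
Distance 1: reach Alice, Grace, Heidi, Ivan.
Distance 2: reach Bob, Dave, Eve, Judy, Omar.
Found Omar.

Yes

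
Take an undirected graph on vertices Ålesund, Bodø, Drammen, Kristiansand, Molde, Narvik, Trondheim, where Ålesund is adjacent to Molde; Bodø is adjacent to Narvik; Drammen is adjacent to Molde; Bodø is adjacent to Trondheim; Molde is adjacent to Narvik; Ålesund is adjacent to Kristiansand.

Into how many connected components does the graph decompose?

From Ålesund: component {Ålesund, Bodø, Drammen, Kristiansand, Molde, Narvik, Trondheim}.
That's 1 component.

1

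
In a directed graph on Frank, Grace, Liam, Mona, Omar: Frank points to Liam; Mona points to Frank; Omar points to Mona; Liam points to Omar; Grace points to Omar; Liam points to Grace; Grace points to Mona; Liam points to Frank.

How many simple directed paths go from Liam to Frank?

4

Liam→Frank
Liam→Grace→Mona→Frank
Liam→Grace→Omar→Mona→Frank
Liam→Omar→Mona→Frank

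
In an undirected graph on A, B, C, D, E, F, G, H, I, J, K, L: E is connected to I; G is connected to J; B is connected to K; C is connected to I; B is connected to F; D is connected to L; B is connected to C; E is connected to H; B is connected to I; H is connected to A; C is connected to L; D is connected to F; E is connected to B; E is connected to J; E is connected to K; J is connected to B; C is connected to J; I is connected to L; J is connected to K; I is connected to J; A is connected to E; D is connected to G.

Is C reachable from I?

Explore from I.
Distance 1: reach B, C, E, J, L.
Found C.

Yes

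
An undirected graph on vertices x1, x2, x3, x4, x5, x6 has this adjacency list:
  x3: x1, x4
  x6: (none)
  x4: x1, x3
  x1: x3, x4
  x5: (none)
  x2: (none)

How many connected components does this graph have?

From x1: component {x1, x3, x4}.
From x2: component {x2}.
From x5: component {x5}.
From x6: component {x6}.
That's 4 components.

4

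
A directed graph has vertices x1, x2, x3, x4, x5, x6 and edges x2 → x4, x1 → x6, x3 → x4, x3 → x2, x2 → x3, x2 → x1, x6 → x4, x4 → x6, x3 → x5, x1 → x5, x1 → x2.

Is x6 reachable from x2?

Yes

Explore from x2.
Distance 1: reach x1, x3, x4.
Distance 2: reach x5, x6.
Found x6.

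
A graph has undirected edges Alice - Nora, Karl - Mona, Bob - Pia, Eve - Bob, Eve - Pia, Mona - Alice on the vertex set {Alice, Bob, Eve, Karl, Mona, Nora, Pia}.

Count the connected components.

From Alice: component {Alice, Karl, Mona, Nora}.
From Bob: component {Bob, Eve, Pia}.
That's 2 components.

2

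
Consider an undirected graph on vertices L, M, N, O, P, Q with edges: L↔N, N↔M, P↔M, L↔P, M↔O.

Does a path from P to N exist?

Explore from P.
Distance 1: reach L, M.
Distance 2: reach N, O.
Found N.

Yes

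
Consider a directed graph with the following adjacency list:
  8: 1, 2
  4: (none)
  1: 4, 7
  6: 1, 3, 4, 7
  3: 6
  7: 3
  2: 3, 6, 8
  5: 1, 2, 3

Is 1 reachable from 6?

Yes

Explore from 6.
Distance 1: reach 1, 3, 4, 7.
Found 1.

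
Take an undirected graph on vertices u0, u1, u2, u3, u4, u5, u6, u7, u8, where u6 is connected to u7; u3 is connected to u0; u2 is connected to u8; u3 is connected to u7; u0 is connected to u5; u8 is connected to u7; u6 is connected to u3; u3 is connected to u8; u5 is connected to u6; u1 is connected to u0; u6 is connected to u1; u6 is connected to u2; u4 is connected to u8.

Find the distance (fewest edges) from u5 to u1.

2

Distance 0: u5.
Distance 1: u0, u6.
Distance 2: u1, u2, u3, u7 — contains u1.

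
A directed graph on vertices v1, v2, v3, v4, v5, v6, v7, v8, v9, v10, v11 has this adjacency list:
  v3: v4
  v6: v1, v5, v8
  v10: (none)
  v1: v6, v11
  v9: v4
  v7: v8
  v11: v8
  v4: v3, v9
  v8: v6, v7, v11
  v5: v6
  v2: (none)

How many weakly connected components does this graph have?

4

From v1: component {v1, v5, v6, v7, v8, v11}.
From v2: component {v2}.
From v3: component {v3, v4, v9}.
From v10: component {v10}.
That's 4 components.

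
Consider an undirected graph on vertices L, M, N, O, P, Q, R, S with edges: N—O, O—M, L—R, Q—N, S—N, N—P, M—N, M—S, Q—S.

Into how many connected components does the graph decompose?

From L: component {L, R}.
From M: component {M, N, O, P, Q, S}.
That's 2 components.

2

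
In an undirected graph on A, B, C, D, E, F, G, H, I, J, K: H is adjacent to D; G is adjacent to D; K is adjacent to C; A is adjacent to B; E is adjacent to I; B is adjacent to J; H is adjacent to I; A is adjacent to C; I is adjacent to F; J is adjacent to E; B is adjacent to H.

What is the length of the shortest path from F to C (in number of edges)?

5

Distance 0: F.
Distance 1: I.
Distance 2: E, H.
Distance 3: B, D, J.
Distance 4: A, G.
Distance 5: C — contains C.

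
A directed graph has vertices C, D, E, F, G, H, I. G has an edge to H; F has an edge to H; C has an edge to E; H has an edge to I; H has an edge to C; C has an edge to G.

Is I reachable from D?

No

D has no outgoing edges, so nothing is reachable from it.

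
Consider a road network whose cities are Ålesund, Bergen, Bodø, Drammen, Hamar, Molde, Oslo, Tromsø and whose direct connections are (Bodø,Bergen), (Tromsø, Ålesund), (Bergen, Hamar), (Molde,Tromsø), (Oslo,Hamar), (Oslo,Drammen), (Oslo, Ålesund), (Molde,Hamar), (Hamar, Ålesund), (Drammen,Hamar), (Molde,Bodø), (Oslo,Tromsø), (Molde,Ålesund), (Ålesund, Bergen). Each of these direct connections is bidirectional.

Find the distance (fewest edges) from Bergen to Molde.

2

Distance 0: Bergen.
Distance 1: Ålesund, Bodø, Hamar.
Distance 2: Drammen, Molde, Oslo, Tromsø — contains Molde.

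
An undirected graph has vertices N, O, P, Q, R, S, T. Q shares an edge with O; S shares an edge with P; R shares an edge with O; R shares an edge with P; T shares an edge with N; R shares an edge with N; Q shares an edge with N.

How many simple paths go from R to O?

R–N–Q–O
R–O

2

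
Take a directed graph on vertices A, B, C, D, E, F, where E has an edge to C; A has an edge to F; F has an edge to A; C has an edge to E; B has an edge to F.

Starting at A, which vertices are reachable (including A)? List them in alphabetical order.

Start at A.
Its neighbours: F.
Nothing further is reachable.

A, F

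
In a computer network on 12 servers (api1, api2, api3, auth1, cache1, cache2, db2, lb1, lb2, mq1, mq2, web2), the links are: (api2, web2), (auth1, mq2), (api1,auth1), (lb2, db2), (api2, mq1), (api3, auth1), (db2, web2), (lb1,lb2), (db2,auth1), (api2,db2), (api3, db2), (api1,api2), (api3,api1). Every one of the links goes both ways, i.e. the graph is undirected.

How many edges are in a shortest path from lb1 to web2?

Distance 0: lb1.
Distance 1: lb2.
Distance 2: db2.
Distance 3: api2, api3, auth1, web2 — contains web2.

3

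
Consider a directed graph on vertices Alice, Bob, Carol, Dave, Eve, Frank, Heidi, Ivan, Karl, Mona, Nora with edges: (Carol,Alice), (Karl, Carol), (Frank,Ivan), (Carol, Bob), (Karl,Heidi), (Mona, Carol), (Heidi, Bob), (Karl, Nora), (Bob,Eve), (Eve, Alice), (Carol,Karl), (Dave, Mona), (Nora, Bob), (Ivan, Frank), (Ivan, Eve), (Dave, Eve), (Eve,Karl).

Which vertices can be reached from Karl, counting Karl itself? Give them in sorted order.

Start at Karl.
Its neighbours: Carol, Heidi, Nora.
Then their neighbours: Alice, Bob.
Then next layer: Eve.
Nothing further is reachable.

Alice, Bob, Carol, Eve, Heidi, Karl, Nora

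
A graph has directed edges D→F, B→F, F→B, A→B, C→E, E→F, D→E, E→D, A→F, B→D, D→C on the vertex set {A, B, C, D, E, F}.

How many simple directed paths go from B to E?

2

B→D→C→E
B→D→E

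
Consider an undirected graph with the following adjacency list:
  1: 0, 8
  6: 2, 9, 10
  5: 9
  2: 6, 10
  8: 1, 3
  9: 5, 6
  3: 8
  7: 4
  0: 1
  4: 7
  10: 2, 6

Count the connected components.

From 0: component {0, 1, 3, 8}.
From 2: component {2, 5, 6, 9, 10}.
From 4: component {4, 7}.
That's 3 components.

3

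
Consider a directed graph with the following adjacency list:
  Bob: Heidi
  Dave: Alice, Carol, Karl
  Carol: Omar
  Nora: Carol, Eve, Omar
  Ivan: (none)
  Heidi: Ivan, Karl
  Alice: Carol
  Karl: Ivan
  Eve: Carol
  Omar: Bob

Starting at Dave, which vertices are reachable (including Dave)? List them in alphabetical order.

Start at Dave.
Its neighbours: Alice, Carol, Karl.
Then their neighbours: Ivan, Omar.
Then next layer: Bob.
Then next layer: Heidi.
Nothing further is reachable.

Alice, Bob, Carol, Dave, Heidi, Ivan, Karl, Omar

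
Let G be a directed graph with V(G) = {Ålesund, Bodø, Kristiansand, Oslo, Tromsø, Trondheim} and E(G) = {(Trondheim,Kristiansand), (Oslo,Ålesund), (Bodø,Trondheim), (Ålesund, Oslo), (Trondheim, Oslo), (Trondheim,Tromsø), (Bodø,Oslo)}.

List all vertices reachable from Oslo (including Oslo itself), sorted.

Ålesund, Oslo

Start at Oslo.
Its neighbours: Ålesund.
Nothing further is reachable.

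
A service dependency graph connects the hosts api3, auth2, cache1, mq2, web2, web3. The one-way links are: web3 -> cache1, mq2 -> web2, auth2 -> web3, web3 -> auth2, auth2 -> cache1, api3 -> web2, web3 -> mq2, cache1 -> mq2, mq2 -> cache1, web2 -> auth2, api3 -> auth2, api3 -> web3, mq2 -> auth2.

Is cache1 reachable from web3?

Explore from web3.
Distance 1: reach auth2, cache1, mq2.
Found cache1.

Yes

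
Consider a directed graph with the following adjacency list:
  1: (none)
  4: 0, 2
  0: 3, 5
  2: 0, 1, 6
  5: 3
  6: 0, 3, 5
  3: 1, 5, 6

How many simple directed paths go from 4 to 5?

4→0→3→5
4→0→3→6→5
4→0→5
4→2→0→3→5
4→2→0→3→6→5
4→2→0→5
4→2→6→0→3→5
4→2→6→0→5
4→2→6→3→5
4→2→6→5

10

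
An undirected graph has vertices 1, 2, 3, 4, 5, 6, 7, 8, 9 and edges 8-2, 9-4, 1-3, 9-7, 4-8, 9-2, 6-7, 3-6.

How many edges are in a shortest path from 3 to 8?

Distance 0: 3.
Distance 1: 1, 6.
Distance 2: 7.
Distance 3: 9.
Distance 4: 2, 4.
Distance 5: 8 — contains 8.

5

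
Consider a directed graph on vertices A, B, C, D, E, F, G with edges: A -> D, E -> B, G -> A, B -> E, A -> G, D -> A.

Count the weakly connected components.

From A: component {A, D, G}.
From B: component {B, E}.
From C: component {C}.
From F: component {F}.
That's 4 components.

4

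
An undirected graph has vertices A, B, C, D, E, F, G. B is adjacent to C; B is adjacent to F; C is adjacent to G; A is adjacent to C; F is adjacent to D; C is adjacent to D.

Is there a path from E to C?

E has no edges, so nothing is reachable from it.

No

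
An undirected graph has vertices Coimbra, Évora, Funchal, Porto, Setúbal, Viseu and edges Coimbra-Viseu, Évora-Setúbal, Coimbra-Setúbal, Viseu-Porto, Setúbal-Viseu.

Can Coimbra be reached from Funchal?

No

Funchal has no edges, so nothing is reachable from it.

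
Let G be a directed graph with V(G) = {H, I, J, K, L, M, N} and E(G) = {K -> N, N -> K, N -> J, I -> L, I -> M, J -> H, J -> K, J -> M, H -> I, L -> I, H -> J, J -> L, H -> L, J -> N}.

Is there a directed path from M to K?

No

M has no outgoing edges, so nothing is reachable from it.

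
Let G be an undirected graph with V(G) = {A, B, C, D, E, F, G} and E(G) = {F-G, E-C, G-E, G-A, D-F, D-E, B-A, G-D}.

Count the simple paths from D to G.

3

D–E–G
D–F–G
D–G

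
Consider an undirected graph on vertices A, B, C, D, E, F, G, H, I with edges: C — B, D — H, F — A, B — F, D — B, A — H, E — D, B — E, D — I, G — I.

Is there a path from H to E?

Yes

Explore from H.
Distance 1: reach A, D.
Distance 2: reach B, E, F, I.
Found E.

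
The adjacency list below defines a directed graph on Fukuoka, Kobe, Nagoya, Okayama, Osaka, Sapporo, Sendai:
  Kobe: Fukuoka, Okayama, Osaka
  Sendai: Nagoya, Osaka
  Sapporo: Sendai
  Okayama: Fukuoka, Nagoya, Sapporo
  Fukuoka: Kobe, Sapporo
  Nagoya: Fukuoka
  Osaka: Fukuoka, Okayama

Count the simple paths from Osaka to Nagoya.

6

Osaka→Fukuoka→Kobe→Okayama→Nagoya
Osaka→Fukuoka→Kobe→Okayama→Sapporo→Sendai→Nagoya
Osaka→Fukuoka→Sapporo→Sendai→Nagoya
Osaka→Okayama→Fukuoka→Sapporo→Sendai→Nagoya
Osaka→Okayama→Nagoya
Osaka→Okayama→Sapporo→Sendai→Nagoya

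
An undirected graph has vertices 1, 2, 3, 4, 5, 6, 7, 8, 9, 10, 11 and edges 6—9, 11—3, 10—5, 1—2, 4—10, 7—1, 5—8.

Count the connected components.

From 1: component {1, 2, 7}.
From 3: component {3, 11}.
From 4: component {4, 5, 8, 10}.
From 6: component {6, 9}.
That's 4 components.

4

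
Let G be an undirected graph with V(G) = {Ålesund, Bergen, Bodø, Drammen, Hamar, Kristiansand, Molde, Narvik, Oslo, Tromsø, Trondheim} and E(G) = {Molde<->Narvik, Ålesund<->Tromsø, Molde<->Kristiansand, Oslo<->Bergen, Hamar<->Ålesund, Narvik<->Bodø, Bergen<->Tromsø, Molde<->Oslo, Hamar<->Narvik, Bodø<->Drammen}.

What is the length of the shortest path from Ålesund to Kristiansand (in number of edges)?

4

Distance 0: Ålesund.
Distance 1: Hamar, Tromsø.
Distance 2: Bergen, Narvik.
Distance 3: Bodø, Molde, Oslo.
Distance 4: Drammen, Kristiansand — contains Kristiansand.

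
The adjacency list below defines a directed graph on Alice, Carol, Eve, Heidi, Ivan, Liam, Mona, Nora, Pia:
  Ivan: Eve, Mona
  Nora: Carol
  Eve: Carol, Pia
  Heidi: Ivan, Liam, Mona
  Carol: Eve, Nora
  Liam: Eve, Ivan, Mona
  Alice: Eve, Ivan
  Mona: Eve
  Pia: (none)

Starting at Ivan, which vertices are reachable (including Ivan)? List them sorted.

Carol, Eve, Ivan, Mona, Nora, Pia

Start at Ivan.
Its neighbours: Eve, Mona.
Then their neighbours: Carol, Pia.
Then next layer: Nora.
Nothing further is reachable.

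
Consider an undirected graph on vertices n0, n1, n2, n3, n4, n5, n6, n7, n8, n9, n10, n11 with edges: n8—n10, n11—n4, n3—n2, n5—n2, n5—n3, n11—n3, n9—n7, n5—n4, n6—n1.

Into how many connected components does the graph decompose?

5

From n0: component {n0}.
From n1: component {n1, n6}.
From n2: component {n2, n3, n4, n5, n11}.
From n7: component {n7, n9}.
From n8: component {n8, n10}.
That's 5 components.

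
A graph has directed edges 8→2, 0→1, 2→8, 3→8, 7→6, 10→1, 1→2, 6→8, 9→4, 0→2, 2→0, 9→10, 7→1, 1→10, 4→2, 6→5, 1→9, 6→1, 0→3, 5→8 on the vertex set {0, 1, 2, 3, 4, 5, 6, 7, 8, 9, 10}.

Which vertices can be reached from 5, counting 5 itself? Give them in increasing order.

Start at 5.
Its neighbours: 8.
Then their neighbours: 2.
Then next layer: 0.
Then next layer: 1, 3.
Then next layer: 9, 10.
Then next layer: 4.
Nothing further is reachable.

0, 1, 2, 3, 4, 5, 8, 9, 10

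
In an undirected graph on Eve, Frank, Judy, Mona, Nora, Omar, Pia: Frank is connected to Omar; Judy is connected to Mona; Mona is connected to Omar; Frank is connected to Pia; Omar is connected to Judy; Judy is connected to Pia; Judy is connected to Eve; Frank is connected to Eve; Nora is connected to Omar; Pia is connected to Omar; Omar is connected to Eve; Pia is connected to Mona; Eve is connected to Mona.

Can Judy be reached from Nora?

Explore from Nora.
Distance 1: reach Omar.
Distance 2: reach Eve, Frank, Judy, Mona, Pia.
Found Judy.

Yes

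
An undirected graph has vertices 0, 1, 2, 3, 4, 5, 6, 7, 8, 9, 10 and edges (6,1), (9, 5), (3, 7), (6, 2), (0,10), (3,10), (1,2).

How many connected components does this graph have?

5

From 0: component {0, 3, 7, 10}.
From 1: component {1, 2, 6}.
From 4: component {4}.
From 5: component {5, 9}.
From 8: component {8}.
That's 5 components.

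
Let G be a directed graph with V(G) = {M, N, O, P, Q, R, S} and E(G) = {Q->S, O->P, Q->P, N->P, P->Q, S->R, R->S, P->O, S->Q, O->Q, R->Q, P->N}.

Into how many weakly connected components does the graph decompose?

2

From M: component {M}.
From N: component {N, O, P, Q, R, S}.
That's 2 components.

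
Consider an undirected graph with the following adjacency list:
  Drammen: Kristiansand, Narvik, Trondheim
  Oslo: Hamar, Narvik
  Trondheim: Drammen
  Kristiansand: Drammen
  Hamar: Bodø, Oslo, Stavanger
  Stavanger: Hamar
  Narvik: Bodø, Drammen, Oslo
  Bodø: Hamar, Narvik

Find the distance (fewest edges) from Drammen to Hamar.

Distance 0: Drammen.
Distance 1: Kristiansand, Narvik, Trondheim.
Distance 2: Bodø, Oslo.
Distance 3: Hamar — contains Hamar.

3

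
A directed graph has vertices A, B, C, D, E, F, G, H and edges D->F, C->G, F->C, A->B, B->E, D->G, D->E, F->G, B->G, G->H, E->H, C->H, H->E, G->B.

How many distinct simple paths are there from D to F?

1

D→F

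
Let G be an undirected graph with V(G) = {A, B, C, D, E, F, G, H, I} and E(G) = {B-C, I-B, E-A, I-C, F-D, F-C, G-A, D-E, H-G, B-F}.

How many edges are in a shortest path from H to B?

6

Distance 0: H.
Distance 1: G.
Distance 2: A.
Distance 3: E.
Distance 4: D.
Distance 5: F.
Distance 6: B, C — contains B.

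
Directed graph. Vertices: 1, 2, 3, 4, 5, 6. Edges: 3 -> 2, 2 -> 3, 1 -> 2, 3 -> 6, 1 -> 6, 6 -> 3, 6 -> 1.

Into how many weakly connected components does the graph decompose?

From 1: component {1, 2, 3, 6}.
From 4: component {4}.
From 5: component {5}.
That's 3 components.

3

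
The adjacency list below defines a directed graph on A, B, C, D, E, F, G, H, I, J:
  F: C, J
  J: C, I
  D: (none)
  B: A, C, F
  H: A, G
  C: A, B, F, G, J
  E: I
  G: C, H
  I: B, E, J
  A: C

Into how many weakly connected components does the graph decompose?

2

From A: component {A, B, C, E, F, G, H, I, J}.
From D: component {D}.
That's 2 components.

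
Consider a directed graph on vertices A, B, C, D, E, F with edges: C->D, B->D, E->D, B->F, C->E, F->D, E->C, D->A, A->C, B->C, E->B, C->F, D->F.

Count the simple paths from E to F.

E→B→C→D→F
E→B→C→F
E→B→D→A→C→F
E→B→D→F
E→B→F
E→C→D→F
E→C→F
E→D→A→C→F
E→D→F

9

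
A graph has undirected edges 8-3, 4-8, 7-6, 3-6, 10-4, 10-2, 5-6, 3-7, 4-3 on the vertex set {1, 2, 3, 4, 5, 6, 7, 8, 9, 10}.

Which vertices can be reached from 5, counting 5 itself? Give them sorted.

Start at 5.
Its neighbours: 6.
Then their neighbours: 3, 7.
Then next layer: 4, 8.
Then next layer: 10.
Then next layer: 2.
Nothing further is reachable.

2, 3, 4, 5, 6, 7, 8, 10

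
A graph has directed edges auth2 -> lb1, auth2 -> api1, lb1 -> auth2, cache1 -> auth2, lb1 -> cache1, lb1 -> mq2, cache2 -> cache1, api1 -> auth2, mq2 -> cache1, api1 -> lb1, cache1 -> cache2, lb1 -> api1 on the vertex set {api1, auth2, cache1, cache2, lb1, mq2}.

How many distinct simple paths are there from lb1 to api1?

lb1→api1
lb1→auth2→api1
lb1→cache1→auth2→api1
lb1→mq2→cache1→auth2→api1

4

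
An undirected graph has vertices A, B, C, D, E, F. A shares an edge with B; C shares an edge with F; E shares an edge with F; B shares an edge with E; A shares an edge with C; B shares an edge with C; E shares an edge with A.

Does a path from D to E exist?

No

D has no edges, so nothing is reachable from it.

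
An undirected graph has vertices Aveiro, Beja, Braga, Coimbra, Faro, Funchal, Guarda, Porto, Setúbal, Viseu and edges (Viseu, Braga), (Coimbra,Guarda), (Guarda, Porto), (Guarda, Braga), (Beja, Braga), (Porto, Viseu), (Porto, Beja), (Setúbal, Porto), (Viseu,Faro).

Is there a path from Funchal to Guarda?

Funchal has no edges, so nothing is reachable from it.

No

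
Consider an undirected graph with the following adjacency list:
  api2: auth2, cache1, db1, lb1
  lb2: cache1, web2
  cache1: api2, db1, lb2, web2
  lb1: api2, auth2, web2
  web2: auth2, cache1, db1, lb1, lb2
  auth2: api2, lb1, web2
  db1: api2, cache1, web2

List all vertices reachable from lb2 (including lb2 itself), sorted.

api2, auth2, cache1, db1, lb1, lb2, web2

Start at lb2.
Its neighbours: cache1, web2.
Then their neighbours: api2, auth2, db1, lb1.
Every vertex is now reached.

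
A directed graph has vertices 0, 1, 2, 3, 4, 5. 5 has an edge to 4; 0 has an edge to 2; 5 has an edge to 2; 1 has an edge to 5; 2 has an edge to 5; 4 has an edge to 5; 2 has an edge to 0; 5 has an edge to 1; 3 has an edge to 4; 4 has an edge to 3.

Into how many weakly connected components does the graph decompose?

1

From 0: component {0, 1, 2, 3, 4, 5}.
That's 1 component.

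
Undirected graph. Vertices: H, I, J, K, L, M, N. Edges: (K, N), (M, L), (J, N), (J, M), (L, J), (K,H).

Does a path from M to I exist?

Explore from M.
Distance 1: reach J, L.
Distance 2: reach N.
Distance 3: reach K.
Distance 4: reach H.
The search is exhausted without reaching I; it lies in a different component.

No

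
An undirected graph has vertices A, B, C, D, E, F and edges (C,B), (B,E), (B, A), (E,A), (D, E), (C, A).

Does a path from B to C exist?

Explore from B.
Distance 1: reach A, C, E.
Found C.

Yes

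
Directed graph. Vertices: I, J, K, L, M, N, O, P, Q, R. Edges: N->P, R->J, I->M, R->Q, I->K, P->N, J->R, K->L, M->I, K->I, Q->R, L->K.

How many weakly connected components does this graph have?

From I: component {I, K, L, M}.
From J: component {J, Q, R}.
From N: component {N, P}.
From O: component {O}.
That's 4 components.

4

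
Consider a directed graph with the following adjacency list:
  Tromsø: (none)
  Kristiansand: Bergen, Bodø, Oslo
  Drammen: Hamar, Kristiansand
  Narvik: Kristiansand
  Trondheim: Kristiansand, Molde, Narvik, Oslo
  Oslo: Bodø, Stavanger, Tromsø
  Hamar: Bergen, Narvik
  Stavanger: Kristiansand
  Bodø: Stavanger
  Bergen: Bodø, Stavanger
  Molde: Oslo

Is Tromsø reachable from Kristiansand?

Explore from Kristiansand.
Distance 1: reach Bergen, Bodø, Oslo.
Distance 2: reach Stavanger, Tromsø.
Found Tromsø.

Yes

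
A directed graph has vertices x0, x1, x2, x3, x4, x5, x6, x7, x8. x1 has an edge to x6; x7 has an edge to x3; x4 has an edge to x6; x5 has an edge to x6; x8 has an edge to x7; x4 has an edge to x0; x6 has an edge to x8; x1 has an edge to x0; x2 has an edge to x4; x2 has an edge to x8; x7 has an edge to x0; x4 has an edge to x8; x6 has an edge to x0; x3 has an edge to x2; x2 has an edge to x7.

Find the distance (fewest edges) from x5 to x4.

6

Distance 0: x5.
Distance 1: x6.
Distance 2: x0, x8.
Distance 3: x7.
Distance 4: x3.
Distance 5: x2.
Distance 6: x4 — contains x4.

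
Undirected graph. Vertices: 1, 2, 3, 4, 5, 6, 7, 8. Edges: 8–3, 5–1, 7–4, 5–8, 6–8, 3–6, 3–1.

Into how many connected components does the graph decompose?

From 1: component {1, 3, 5, 6, 8}.
From 2: component {2}.
From 4: component {4, 7}.
That's 3 components.

3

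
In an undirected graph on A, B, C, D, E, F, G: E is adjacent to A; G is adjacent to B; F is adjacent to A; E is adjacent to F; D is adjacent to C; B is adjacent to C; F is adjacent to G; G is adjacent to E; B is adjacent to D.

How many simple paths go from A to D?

8

A–E–F–G–B–C–D
A–E–F–G–B–D
A–E–G–B–C–D
A–E–G–B–D
A–F–E–G–B–C–D
A–F–E–G–B–D
A–F–G–B–C–D
A–F–G–B–D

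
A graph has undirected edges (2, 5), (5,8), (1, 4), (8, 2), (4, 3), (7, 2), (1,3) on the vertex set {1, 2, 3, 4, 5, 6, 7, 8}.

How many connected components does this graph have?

3

From 1: component {1, 3, 4}.
From 2: component {2, 5, 7, 8}.
From 6: component {6}.
That's 3 components.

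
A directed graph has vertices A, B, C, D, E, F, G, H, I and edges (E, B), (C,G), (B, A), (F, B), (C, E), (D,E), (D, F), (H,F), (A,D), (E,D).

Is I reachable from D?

Explore from D.
Distance 1: reach E, F.
Distance 2: reach B.
Distance 3: reach A.
The search from D is exhausted; no directed path reaches I.

No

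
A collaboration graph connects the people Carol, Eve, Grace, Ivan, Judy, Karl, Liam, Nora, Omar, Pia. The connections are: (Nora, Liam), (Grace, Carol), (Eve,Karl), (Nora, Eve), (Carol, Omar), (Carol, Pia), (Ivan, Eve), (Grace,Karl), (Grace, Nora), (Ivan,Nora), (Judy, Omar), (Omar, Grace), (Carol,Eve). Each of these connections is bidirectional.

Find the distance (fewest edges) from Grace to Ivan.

Distance 0: Grace.
Distance 1: Carol, Karl, Nora, Omar.
Distance 2: Eve, Ivan, Judy, Liam, Pia — contains Ivan.

2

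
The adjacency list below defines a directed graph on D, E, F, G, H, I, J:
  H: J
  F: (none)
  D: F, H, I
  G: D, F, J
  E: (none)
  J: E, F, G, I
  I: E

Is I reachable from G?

Yes

Explore from G.
Distance 1: reach D, F, J.
Distance 2: reach E, H, I.
Found I.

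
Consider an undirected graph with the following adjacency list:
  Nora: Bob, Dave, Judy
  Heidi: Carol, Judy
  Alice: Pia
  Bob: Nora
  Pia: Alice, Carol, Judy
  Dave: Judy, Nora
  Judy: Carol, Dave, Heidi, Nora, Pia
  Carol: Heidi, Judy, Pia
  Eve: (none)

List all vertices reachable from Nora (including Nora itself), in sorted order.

Alice, Bob, Carol, Dave, Heidi, Judy, Nora, Pia

Start at Nora.
Its neighbours: Bob, Dave, Judy.
Then their neighbours: Carol, Heidi, Pia.
Then next layer: Alice.
Nothing further is reachable.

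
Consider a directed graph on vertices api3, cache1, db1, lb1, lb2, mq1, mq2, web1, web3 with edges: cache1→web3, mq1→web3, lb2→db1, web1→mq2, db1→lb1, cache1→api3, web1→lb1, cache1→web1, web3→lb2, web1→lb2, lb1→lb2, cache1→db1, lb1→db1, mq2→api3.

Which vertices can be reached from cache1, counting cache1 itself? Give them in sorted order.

Start at cache1.
Its neighbours: api3, db1, web1, web3.
Then their neighbours: lb1, lb2, mq2.
Nothing further is reachable.

api3, cache1, db1, lb1, lb2, mq2, web1, web3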